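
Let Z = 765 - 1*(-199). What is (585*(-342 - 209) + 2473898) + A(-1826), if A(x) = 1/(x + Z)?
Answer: 1854647305/862 ≈ 2.1516e+6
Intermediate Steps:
Z = 964 (Z = 765 + 199 = 964)
A(x) = 1/(964 + x) (A(x) = 1/(x + 964) = 1/(964 + x))
(585*(-342 - 209) + 2473898) + A(-1826) = (585*(-342 - 209) + 2473898) + 1/(964 - 1826) = (585*(-551) + 2473898) + 1/(-862) = (-322335 + 2473898) - 1/862 = 2151563 - 1/862 = 1854647305/862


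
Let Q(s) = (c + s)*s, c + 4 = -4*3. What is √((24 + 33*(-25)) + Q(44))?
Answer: √431 ≈ 20.761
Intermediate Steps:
c = -16 (c = -4 - 4*3 = -4 - 12 = -16)
Q(s) = s*(-16 + s) (Q(s) = (-16 + s)*s = s*(-16 + s))
√((24 + 33*(-25)) + Q(44)) = √((24 + 33*(-25)) + 44*(-16 + 44)) = √((24 - 825) + 44*28) = √(-801 + 1232) = √431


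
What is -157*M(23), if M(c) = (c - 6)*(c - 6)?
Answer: -45373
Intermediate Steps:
M(c) = (-6 + c)² (M(c) = (-6 + c)*(-6 + c) = (-6 + c)²)
-157*M(23) = -157*(-6 + 23)² = -157*17² = -157*289 = -45373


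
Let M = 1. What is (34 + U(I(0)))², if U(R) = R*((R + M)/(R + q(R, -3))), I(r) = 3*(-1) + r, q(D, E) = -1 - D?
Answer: 784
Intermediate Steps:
I(r) = -3 + r
U(R) = R*(-1 - R) (U(R) = R*((R + 1)/(R + (-1 - R))) = R*((1 + R)/(-1)) = R*((1 + R)*(-1)) = R*(-1 - R))
(34 + U(I(0)))² = (34 - (-3 + 0)*(1 + (-3 + 0)))² = (34 - 1*(-3)*(1 - 3))² = (34 - 1*(-3)*(-2))² = (34 - 6)² = 28² = 784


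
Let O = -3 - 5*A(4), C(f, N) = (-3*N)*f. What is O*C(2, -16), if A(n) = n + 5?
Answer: -4608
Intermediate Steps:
A(n) = 5 + n
C(f, N) = -3*N*f
O = -48 (O = -3 - 5*(5 + 4) = -3 - 5*9 = -3 - 45 = -48)
O*C(2, -16) = -(-144)*(-16)*2 = -48*96 = -4608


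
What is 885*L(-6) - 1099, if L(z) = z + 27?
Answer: 17486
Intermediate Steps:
L(z) = 27 + z
885*L(-6) - 1099 = 885*(27 - 6) - 1099 = 885*21 - 1099 = 18585 - 1099 = 17486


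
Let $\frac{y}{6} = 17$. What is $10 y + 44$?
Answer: $1064$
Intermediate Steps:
$y = 102$ ($y = 6 \cdot 17 = 102$)
$10 y + 44 = 10 \cdot 102 + 44 = 1020 + 44 = 1064$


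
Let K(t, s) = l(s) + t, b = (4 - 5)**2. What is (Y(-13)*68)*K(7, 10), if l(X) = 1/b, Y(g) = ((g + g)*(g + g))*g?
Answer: -4780672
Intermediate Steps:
Y(g) = 4*g**3 (Y(g) = ((2*g)*(2*g))*g = (4*g**2)*g = 4*g**3)
b = 1 (b = (-1)**2 = 1)
l(X) = 1 (l(X) = 1/1 = 1)
K(t, s) = 1 + t
(Y(-13)*68)*K(7, 10) = ((4*(-13)**3)*68)*(1 + 7) = ((4*(-2197))*68)*8 = -8788*68*8 = -597584*8 = -4780672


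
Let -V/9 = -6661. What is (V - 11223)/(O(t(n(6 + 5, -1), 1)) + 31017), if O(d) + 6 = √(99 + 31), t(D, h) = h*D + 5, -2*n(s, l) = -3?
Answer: 1511041986/961681991 - 48726*√130/961681991 ≈ 1.5707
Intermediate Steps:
V = 59949 (V = -9*(-6661) = 59949)
n(s, l) = 3/2 (n(s, l) = -½*(-3) = 3/2)
t(D, h) = 5 + D*h (t(D, h) = D*h + 5 = 5 + D*h)
O(d) = -6 + √130 (O(d) = -6 + √(99 + 31) = -6 + √130)
(V - 11223)/(O(t(n(6 + 5, -1), 1)) + 31017) = (59949 - 11223)/((-6 + √130) + 31017) = 48726/(31011 + √130)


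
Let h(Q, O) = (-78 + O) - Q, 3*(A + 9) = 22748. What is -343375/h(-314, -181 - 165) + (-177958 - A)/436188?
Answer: 44926693805/14394204 ≈ 3121.2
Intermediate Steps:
A = 22721/3 (A = -9 + (⅓)*22748 = -9 + 22748/3 = 22721/3 ≈ 7573.7)
h(Q, O) = -78 + O - Q
-343375/h(-314, -181 - 165) + (-177958 - A)/436188 = -343375/(-78 + (-181 - 165) - 1*(-314)) + (-177958 - 1*22721/3)/436188 = -343375/(-78 - 346 + 314) + (-177958 - 22721/3)*(1/436188) = -343375/(-110) - 556595/3*1/436188 = -343375*(-1/110) - 556595/1308564 = 68675/22 - 556595/1308564 = 44926693805/14394204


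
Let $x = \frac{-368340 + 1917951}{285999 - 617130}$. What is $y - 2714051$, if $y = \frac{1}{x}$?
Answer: $- \frac{1401907871764}{516537} \approx -2.7141 \cdot 10^{6}$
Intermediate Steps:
$x = - \frac{516537}{110377}$ ($x = \frac{1549611}{-331131} = 1549611 \left(- \frac{1}{331131}\right) = - \frac{516537}{110377} \approx -4.6797$)
$y = - \frac{110377}{516537}$ ($y = \frac{1}{- \frac{516537}{110377}} = - \frac{110377}{516537} \approx -0.21369$)
$y - 2714051 = - \frac{110377}{516537} - 2714051 = - \frac{1401907871764}{516537}$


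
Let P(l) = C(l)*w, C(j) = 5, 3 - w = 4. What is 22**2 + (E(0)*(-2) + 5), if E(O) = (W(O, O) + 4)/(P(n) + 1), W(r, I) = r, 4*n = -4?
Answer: 491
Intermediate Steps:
n = -1 (n = (1/4)*(-4) = -1)
w = -1 (w = 3 - 1*4 = 3 - 4 = -1)
P(l) = -5 (P(l) = 5*(-1) = -5)
E(O) = -1 - O/4 (E(O) = (O + 4)/(-5 + 1) = (4 + O)/(-4) = (4 + O)*(-1/4) = -1 - O/4)
22**2 + (E(0)*(-2) + 5) = 22**2 + ((-1 - 1/4*0)*(-2) + 5) = 484 + ((-1 + 0)*(-2) + 5) = 484 + (-1*(-2) + 5) = 484 + (2 + 5) = 484 + 7 = 491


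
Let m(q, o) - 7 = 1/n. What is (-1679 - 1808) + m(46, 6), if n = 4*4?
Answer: -55679/16 ≈ -3479.9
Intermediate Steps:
n = 16
m(q, o) = 113/16 (m(q, o) = 7 + 1/16 = 113/16)
(-1679 - 1808) + m(46, 6) = (-1679 - 1808) + 113/16 = -3487 + 113/16 = -55679/16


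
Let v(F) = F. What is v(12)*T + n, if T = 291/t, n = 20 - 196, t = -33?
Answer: -3100/11 ≈ -281.82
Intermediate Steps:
n = -176
T = -97/11 (T = 291/(-33) = 291*(-1/33) = -97/11 ≈ -8.8182)
v(12)*T + n = 12*(-97/11) - 176 = -1164/11 - 176 = -3100/11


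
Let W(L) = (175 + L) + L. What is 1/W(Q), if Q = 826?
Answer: 1/1827 ≈ 0.00054735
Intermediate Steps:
W(L) = 175 + 2*L
1/W(Q) = 1/(175 + 2*826) = 1/(175 + 1652) = 1/1827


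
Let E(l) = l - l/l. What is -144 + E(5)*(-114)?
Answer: -600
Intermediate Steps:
E(l) = -1 + l (E(l) = l - 1*1 = l - 1 = -1 + l)
-144 + E(5)*(-114) = -144 + (-1 + 5)*(-114) = -144 + 4*(-114) = -144 - 456 = -600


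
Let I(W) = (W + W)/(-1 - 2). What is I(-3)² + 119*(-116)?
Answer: -13800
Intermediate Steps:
I(W) = -2*W/3 (I(W) = (2*W)/(-3) = (2*W)*(-⅓) = -2*W/3)
I(-3)² + 119*(-116) = (-⅔*(-3))² + 119*(-116) = 2² - 13804 = 4 - 13804 = -13800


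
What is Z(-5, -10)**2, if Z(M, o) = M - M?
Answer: 0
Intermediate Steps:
Z(M, o) = 0
Z(-5, -10)**2 = 0**2 = 0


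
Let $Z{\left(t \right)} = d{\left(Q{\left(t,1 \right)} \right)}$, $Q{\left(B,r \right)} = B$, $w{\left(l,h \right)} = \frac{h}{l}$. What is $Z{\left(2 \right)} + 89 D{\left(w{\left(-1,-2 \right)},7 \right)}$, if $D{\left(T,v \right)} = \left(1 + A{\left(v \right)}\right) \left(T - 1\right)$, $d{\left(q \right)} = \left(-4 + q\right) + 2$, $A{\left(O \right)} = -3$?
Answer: $-178$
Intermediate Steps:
$d{\left(q \right)} = -2 + q$
$Z{\left(t \right)} = -2 + t$
$D{\left(T,v \right)} = 2 - 2 T$ ($D{\left(T,v \right)} = \left(1 - 3\right) \left(T - 1\right) = - 2 \left(-1 + T\right) = 2 - 2 T$)
$Z{\left(2 \right)} + 89 D{\left(w{\left(-1,-2 \right)},7 \right)} = \left(-2 + 2\right) + 89 \left(2 - 2 \left(- \frac{2}{-1}\right)\right) = 0 + 89 \left(2 - 2 \left(\left(-2\right) \left(-1\right)\right)\right) = 0 + 89 \left(2 - 4\right) = 0 + 89 \left(-2\right) = 0 - 178 = -178$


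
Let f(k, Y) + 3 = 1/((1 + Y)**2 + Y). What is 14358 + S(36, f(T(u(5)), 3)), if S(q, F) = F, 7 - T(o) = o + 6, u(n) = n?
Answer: 272746/19 ≈ 14355.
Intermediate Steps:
T(o) = 1 - o (T(o) = 7 - (o + 6) = 7 - (6 + o) = 7 + (-6 - o) = 1 - o)
f(k, Y) = -3 + 1/(Y + (1 + Y)**2) (f(k, Y) = -3 + 1/((1 + Y)**2 + Y) = -3 + 1/(Y + (1 + Y)**2))
14358 + S(36, f(T(u(5)), 3)) = 14358 + (1 - 3*3 - 3*(1 + 3)**2)/(3 + (1 + 3)**2) = 14358 + (1 - 9 - 3*4**2)/(3 + 4**2) = 14358 + (1 - 9 - 3*16)/(3 + 16) = 14358 + (1 - 9 - 48)/19 = 14358 + (1/19)*(-56) = 14358 - 56/19 = 272746/19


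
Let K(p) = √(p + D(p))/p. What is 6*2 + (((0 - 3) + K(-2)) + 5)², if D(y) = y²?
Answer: 33/2 - 2*√2 ≈ 13.672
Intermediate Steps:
K(p) = √(p + p²)/p
6*2 + (((0 - 3) + K(-2)) + 5)² = 6*2 + (((0 - 3) + √(-2*(1 - 2))/(-2)) + 5)² = 12 + ((-3 - √2/2) + 5)² = 12 + (2 - √2/2)²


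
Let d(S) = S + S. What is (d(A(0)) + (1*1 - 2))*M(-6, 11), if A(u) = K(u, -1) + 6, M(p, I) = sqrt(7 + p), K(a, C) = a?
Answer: 11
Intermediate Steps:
A(u) = 6 + u (A(u) = u + 6 = 6 + u)
d(S) = 2*S
(d(A(0)) + (1*1 - 2))*M(-6, 11) = (2*(6 + 0) + (1*1 - 2))*sqrt(7 - 6) = (2*6 + (1 - 2))*sqrt(1) = (12 - 1)*1 = 11*1 = 11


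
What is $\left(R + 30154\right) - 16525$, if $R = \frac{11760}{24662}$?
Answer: $\frac{168065079}{12331} \approx 13629.0$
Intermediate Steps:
$R = \frac{5880}{12331}$ ($R = 11760 \cdot \frac{1}{24662} = \frac{5880}{12331} \approx 0.47685$)
$\left(R + 30154\right) - 16525 = \left(\frac{5880}{12331} + 30154\right) - 16525 = \frac{371834854}{12331} - 16525 = \frac{168065079}{12331}$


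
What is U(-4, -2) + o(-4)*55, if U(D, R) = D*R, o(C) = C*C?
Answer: 888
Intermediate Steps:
o(C) = C²
U(-4, -2) + o(-4)*55 = -4*(-2) + (-4)²*55 = 8 + 16*55 = 8 + 880 = 888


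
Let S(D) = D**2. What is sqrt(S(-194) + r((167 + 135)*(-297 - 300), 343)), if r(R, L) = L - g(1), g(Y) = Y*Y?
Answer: sqrt(37978) ≈ 194.88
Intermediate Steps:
g(Y) = Y**2
r(R, L) = -1 + L (r(R, L) = L - 1*1**2 = L - 1*1 = L - 1 = -1 + L)
sqrt(S(-194) + r((167 + 135)*(-297 - 300), 343)) = sqrt((-194)**2 + (-1 + 343)) = sqrt(37636 + 342) = sqrt(37978)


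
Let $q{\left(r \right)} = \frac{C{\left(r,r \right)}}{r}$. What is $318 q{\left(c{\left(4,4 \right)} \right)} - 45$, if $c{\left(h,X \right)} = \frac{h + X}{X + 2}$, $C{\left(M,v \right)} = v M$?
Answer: $379$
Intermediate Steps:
$C{\left(M,v \right)} = M v$
$c{\left(h,X \right)} = \frac{X + h}{2 + X}$
$q{\left(r \right)} = r$ ($q{\left(r \right)} = \frac{r r}{r} = \frac{r^{2}}{r} = r$)
$318 q{\left(c{\left(4,4 \right)} \right)} - 45 = 318 \frac{4 + 4}{2 + 4} - 45 = 318 \cdot \frac{1}{6} \cdot 8 - 45 = 318 \cdot \frac{4}{3} - 45 = 424 - 45 = 379$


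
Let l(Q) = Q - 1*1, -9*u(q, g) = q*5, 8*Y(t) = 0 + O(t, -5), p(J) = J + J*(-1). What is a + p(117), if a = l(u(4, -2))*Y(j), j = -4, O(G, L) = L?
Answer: 145/72 ≈ 2.0139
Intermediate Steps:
p(J) = 0 (p(J) = J - J = 0)
Y(t) = -5/8 (Y(t) = (0 - 5)/8 = (⅛)*(-5) = -5/8)
u(q, g) = -5*q/9 (u(q, g) = -q*5/9 = -5*q/9)
l(Q) = -1 + Q (l(Q) = Q - 1 = -1 + Q)
a = 145/72 (a = (-1 - 5/9*4)*(-5/8) = (-1 - 20/9)*(-5/8) = -29/9*(-5/8) = 145/72 ≈ 2.0139)
a + p(117) = 145/72 + 0 = 145/72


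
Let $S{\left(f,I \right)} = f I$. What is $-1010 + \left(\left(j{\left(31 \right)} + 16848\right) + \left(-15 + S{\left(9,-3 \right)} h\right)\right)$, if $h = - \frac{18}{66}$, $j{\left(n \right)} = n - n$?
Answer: $\frac{174134}{11} \approx 15830.0$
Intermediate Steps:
$j{\left(n \right)} = 0$
$h = - \frac{3}{11}$ ($h = \left(-18\right) \frac{1}{66} = - \frac{3}{11} \approx -0.27273$)
$S{\left(f,I \right)} = I f$
$-1010 + \left(\left(j{\left(31 \right)} + 16848\right) + \left(-15 + S{\left(9,-3 \right)} h\right)\right) = -1010 + \left(\left(0 + 16848\right) - \left(15 - \left(-3\right) 9 \left(- \frac{3}{11}\right)\right)\right) = -1010 + \left(16848 - \frac{84}{11}\right) = -1010 + \frac{185244}{11} = \frac{174134}{11}$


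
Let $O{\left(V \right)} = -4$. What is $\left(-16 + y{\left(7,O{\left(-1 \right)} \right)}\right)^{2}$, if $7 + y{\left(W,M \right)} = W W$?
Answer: $676$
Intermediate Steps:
$y{\left(W,M \right)} = -7 + W^{2}$ ($y{\left(W,M \right)} = -7 + W W = -7 + W^{2}$)
$\left(-16 + y{\left(7,O{\left(-1 \right)} \right)}\right)^{2} = \left(-16 - \left(7 - 7^{2}\right)\right)^{2} = \left(-16 + \left(-7 + 49\right)\right)^{2} = \left(-16 + 42\right)^{2} = 26^{2} = 676$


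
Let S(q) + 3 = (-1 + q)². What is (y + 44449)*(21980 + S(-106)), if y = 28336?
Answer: 2432911410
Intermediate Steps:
S(q) = -3 + (-1 + q)²
(y + 44449)*(21980 + S(-106)) = (28336 + 44449)*(21980 + (-3 + (-1 - 106)²)) = 72785*(21980 + (-3 + (-107)²)) = 72785*(21980 + (-3 + 11449)) = 72785*(21980 + 11446) = 72785*33426 = 2432911410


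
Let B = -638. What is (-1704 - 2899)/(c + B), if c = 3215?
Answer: -4603/2577 ≈ -1.7862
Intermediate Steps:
(-1704 - 2899)/(c + B) = (-1704 - 2899)/(3215 - 638) = -4603/2577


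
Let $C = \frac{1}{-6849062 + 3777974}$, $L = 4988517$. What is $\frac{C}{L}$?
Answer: $- \frac{1}{15320174696496} \approx -6.5273 \cdot 10^{-14}$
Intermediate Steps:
$C = - \frac{1}{3071088}$ ($C = \frac{1}{-3071088} = - \frac{1}{3071088} \approx -3.2562 \cdot 10^{-7}$)
$\frac{C}{L} = - \frac{1}{3071088 \cdot 4988517} = \left(- \frac{1}{3071088}\right) \frac{1}{4988517} = - \frac{1}{15320174696496}$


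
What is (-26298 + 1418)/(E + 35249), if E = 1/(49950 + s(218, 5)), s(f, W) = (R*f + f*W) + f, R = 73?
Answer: -1671239360/2367745829 ≈ -0.70584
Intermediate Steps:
s(f, W) = 74*f + W*f (s(f, W) = (73*f + f*W) + f = (73*f + W*f) + f = 74*f + W*f)
E = 1/67172 (E = 1/(49950 + 218*(74 + 5)) = 1/(49950 + 218*79) = 1/(49950 + 17222) = 1/67172 ≈ 1.4887e-5)
(-26298 + 1418)/(E + 35249) = (-26298 + 1418)/(1/67172 + 35249) = -24880/2367745829/67172 = -24880*67172/2367745829 = -1671239360/2367745829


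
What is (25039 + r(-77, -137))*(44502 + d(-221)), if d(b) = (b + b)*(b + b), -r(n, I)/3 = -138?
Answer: 6105309298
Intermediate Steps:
r(n, I) = 414 (r(n, I) = -3*(-138) = 414)
d(b) = 4*b² (d(b) = (2*b)*(2*b) = 4*b²)
(25039 + r(-77, -137))*(44502 + d(-221)) = (25039 + 414)*(44502 + 4*(-221)²) = 25453*(44502 + 4*48841) = 25453*(44502 + 195364) = 25453*239866 = 6105309298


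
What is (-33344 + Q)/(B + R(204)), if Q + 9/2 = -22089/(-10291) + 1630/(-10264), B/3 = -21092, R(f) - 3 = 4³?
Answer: 56811067629/107686547068 ≈ 0.52756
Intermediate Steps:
R(f) = 67 (R(f) = 3 + 4³ = 3 + 64 = 67)
B = -63276 (B = 3*(-21092) = -63276)
Q = -132686771/52813412 (Q = -9/2 + (-22089/(-10291) + 1630/(-10264)) = -9/2 + (-22089*(-1/10291) + 1630*(-1/10264)) = -9/2 + (22089/10291 - 815/5132) = -9/2 + 104973583/52813412 = -132686771/52813412 ≈ -2.5124)
(-33344 + Q)/(B + R(204)) = (-33344 - 132686771/52813412)/(-63276 + 67) = -1761143096499/52813412/(-63209) = -1761143096499/52813412*(-1/63209) = 56811067629/107686547068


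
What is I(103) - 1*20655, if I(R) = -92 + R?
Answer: -20644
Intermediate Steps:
I(103) - 1*20655 = (-92 + 103) - 1*20655 = 11 - 20655 = -20644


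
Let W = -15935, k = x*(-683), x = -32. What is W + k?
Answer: 5921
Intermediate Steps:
k = 21856 (k = -32*(-683) = 21856)
W + k = -15935 + 21856 = 5921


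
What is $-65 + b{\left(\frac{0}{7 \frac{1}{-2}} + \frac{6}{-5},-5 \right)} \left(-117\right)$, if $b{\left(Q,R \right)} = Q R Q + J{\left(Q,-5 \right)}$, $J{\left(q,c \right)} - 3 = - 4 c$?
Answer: $- \frac{9568}{5} \approx -1913.6$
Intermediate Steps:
$J{\left(q,c \right)} = 3 - 4 c$
$b{\left(Q,R \right)} = 23 + R Q^{2}$ ($b{\left(Q,R \right)} = Q R Q + \left(3 - -20\right) = R Q^{2} + \left(3 + 20\right) = R Q^{2} + 23 = 23 + R Q^{2}$)
$-65 + b{\left(\frac{0}{7 \frac{1}{-2}} + \frac{6}{-5},-5 \right)} \left(-117\right) = -65 + \left(23 - 5 \left(\frac{0}{7 \frac{1}{-2}} + \frac{6}{-5}\right)^{2}\right) \left(-117\right) = -65 + \left(23 - 5 \left(\frac{0}{7 \left(- \frac{1}{2}\right)} + 6 \left(- \frac{1}{5}\right)\right)^{2}\right) \left(-117\right) = -65 + \left(23 - 5 \left(\frac{0}{- \frac{7}{2}} - \frac{6}{5}\right)^{2}\right) \left(-117\right) = -65 + \left(23 - 5 \left(0 \left(- \frac{2}{7}\right) - \frac{6}{5}\right)^{2}\right) \left(-117\right) = -65 + \left(23 - 5 \left(0 - \frac{6}{5}\right)^{2}\right) \left(-117\right) = -65 + \left(23 - 5 \left(- \frac{6}{5}\right)^{2}\right) \left(-117\right) = -65 + \left(23 - \frac{36}{5}\right) \left(-117\right) = -65 + \frac{79}{5} \left(-117\right) = -65 - \frac{9243}{5} = - \frac{9568}{5}$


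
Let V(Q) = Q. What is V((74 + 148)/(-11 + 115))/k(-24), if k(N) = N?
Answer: -37/416 ≈ -0.088942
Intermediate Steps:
V((74 + 148)/(-11 + 115))/k(-24) = ((74 + 148)/(-11 + 115))/(-24) = (222/104)*(-1/24) = (222*(1/104))*(-1/24) = (111/52)*(-1/24) = -37/416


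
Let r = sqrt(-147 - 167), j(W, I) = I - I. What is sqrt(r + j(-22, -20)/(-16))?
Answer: 314**(1/4)*sqrt(I) ≈ 2.9766 + 2.9766*I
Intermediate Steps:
j(W, I) = 0
r = I*sqrt(314) (r = sqrt(-314) = I*sqrt(314) ≈ 17.72*I)
sqrt(r + j(-22, -20)/(-16)) = sqrt(I*sqrt(314) + 0/(-16)) = sqrt(I*sqrt(314) + 0*(-1/16)) = sqrt(I*sqrt(314) + 0) = sqrt(I*sqrt(314)) = 314**(1/4)*sqrt(I)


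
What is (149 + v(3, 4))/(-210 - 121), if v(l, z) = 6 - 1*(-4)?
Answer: -159/331 ≈ -0.48036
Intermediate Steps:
v(l, z) = 10 (v(l, z) = 6 + 4 = 10)
(149 + v(3, 4))/(-210 - 121) = (149 + 10)/(-210 - 121) = 159/(-331) = 159*(-1/331) = -159/331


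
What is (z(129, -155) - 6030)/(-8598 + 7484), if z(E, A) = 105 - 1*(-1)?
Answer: 2962/557 ≈ 5.3178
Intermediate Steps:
z(E, A) = 106 (z(E, A) = 105 + 1 = 106)
(z(129, -155) - 6030)/(-8598 + 7484) = (106 - 6030)/(-8598 + 7484) = -5924/(-1114) = -5924*(-1/1114) = 2962/557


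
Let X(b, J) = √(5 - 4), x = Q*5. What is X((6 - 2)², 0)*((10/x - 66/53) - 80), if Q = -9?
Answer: -38860/477 ≈ -81.468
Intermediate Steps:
x = -45 (x = -9*5 = -45)
X(b, J) = 1 (X(b, J) = √1 = 1)
X((6 - 2)², 0)*((10/x - 66/53) - 80) = 1*((10/(-45) - 66/53) - 80) = 1*((10*(-1/45) - 66*1/53) - 80) = 1*((-2/9 - 66/53) - 80) = 1*(-700/477 - 80) = 1*(-38860/477) = -38860/477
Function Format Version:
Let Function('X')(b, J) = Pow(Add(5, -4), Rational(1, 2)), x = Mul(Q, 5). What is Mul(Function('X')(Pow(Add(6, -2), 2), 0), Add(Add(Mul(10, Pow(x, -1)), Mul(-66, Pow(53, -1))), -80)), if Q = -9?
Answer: Rational(-38860, 477) ≈ -81.468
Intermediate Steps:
x = -45 (x = Mul(-9, 5) = -45)
Function('X')(b, J) = 1 (Function('X')(b, J) = Pow(1, Rational(1, 2)) = 1)
Mul(Function('X')(Pow(Add(6, -2), 2), 0), Add(Add(Mul(10, Pow(x, -1)), Mul(-66, Pow(53, -1))), -80)) = Mul(1, Add(Add(Mul(10, Pow(-45, -1)), Mul(-66, Pow(53, -1))), -80)) = Mul(1, Add(Add(Mul(10, Rational(-1, 45)), Mul(-66, Rational(1, 53))), -80)) = Mul(1, Add(Add(Rational(-2, 9), Rational(-66, 53)), -80)) = Mul(1, Add(Rational(-700, 477), -80)) = Mul(1, Rational(-38860, 477)) = Rational(-38860, 477)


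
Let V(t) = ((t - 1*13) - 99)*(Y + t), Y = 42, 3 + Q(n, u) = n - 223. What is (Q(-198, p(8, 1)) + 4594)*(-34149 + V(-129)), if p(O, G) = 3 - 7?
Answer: -54968940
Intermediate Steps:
p(O, G) = -4
Q(n, u) = -226 + n (Q(n, u) = -3 + (n - 223) = -3 + (-223 + n) = -226 + n)
V(t) = (-112 + t)*(42 + t) (V(t) = ((t - 1*13) - 99)*(42 + t) = ((t - 13) - 99)*(42 + t) = ((-13 + t) - 99)*(42 + t) = (-112 + t)*(42 + t))
(Q(-198, p(8, 1)) + 4594)*(-34149 + V(-129)) = ((-226 - 198) + 4594)*(-34149 + (-4704 + (-129)**2 - 70*(-129))) = (-424 + 4594)*(-34149 + (-4704 + 16641 + 9030)) = 4170*(-34149 + 20967) = 4170*(-13182) = -54968940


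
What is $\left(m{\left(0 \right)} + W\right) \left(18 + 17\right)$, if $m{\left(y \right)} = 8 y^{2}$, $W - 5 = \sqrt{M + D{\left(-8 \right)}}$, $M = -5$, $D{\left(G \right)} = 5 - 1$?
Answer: $175 + 35 i \approx 175.0 + 35.0 i$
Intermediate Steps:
$D{\left(G \right)} = 4$
$W = 5 + i$ ($W = 5 + \sqrt{-5 + 4} = 5 + \sqrt{-1} = 5 + i \approx 5.0 + 1.0 i$)
$\left(m{\left(0 \right)} + W\right) \left(18 + 17\right) = \left(8 \cdot 0^{2} + \left(5 + i\right)\right) \left(18 + 17\right) = \left(8 \cdot 0 + \left(5 + i\right)\right) 35 = \left(0 + \left(5 + i\right)\right) 35 = \left(5 + i\right) 35 = 175 + 35 i$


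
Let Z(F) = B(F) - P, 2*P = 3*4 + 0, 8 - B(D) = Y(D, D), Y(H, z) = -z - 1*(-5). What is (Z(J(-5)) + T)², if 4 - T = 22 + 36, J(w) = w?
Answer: 3844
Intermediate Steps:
T = -54 (T = 4 - (22 + 36) = 4 - 1*58 = 4 - 58 = -54)
Y(H, z) = 5 - z (Y(H, z) = -z + 5 = 5 - z)
B(D) = 3 + D (B(D) = 8 - (5 - D) = 8 + (-5 + D) = 3 + D)
P = 6 (P = (3*4 + 0)/2 = (12 + 0)/2 = (½)*12 = 6)
Z(F) = -3 + F (Z(F) = (3 + F) - 1*6 = (3 + F) - 6 = -3 + F)
(Z(J(-5)) + T)² = ((-3 - 5) - 54)² = (-8 - 54)² = (-62)² = 3844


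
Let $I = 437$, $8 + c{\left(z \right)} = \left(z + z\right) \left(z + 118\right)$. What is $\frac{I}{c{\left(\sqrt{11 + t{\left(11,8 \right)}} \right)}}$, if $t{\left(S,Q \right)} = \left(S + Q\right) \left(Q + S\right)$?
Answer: $- \frac{10051}{630538} + \frac{25783 \sqrt{93}}{2522152} \approx 0.082643$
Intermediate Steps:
$t{\left(S,Q \right)} = \left(Q + S\right)^{2}$ ($t{\left(S,Q \right)} = \left(Q + S\right) \left(Q + S\right) = \left(Q + S\right)^{2}$)
$c{\left(z \right)} = -8 + 2 z \left(118 + z\right)$ ($c{\left(z \right)} = -8 + \left(z + z\right) \left(z + 118\right) = -8 + 2 z \left(118 + z\right)$)
$\frac{I}{c{\left(\sqrt{11 + t{\left(11,8 \right)}} \right)}} = \frac{437}{-8 + 2 \left(\sqrt{11 + \left(8 + 11\right)^{2}}\right)^{2} + 236 \sqrt{11 + \left(8 + 11\right)^{2}}} = \frac{437}{-8 + 2 \left(\sqrt{11 + 19^{2}}\right)^{2} + 236 \sqrt{11 + 19^{2}}} = \frac{437}{-8 + 2 \left(\sqrt{11 + 361}\right)^{2} + 236 \sqrt{11 + 361}} = \frac{437}{-8 + 2 \left(\sqrt{372}\right)^{2} + 236 \sqrt{372}} = \frac{437}{-8 + 2 \left(2 \sqrt{93}\right)^{2} + 236 \cdot 2 \sqrt{93}} = \frac{437}{-8 + 2 \cdot 372 + 472 \sqrt{93}} = \frac{437}{-8 + 744 + 472 \sqrt{93}} = \frac{437}{736 + 472 \sqrt{93}}$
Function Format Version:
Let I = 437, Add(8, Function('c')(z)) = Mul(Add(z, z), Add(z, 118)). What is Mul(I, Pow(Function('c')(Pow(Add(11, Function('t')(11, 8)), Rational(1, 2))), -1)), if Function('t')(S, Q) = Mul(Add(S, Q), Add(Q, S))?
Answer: Add(Rational(-10051, 630538), Mul(Rational(25783, 2522152), Pow(93, Rational(1, 2)))) ≈ 0.082643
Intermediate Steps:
Function('t')(S, Q) = Pow(Add(Q, S), 2) (Function('t')(S, Q) = Mul(Add(Q, S), Add(Q, S)) = Pow(Add(Q, S), 2))
Function('c')(z) = Add(-8, Mul(2, z, Add(118, z))) (Function('c')(z) = Add(-8, Mul(Add(z, z), Add(z, 118))) = Add(-8, Mul(Mul(2, z), Add(118, z))) = Add(-8, Mul(2, z, Add(118, z))))
Mul(I, Pow(Function('c')(Pow(Add(11, Function('t')(11, 8)), Rational(1, 2))), -1)) = Mul(437, Pow(Add(-8, Mul(2, Pow(Pow(Add(11, Pow(Add(8, 11), 2)), Rational(1, 2)), 2)), Mul(236, Pow(Add(11, Pow(Add(8, 11), 2)), Rational(1, 2)))), -1)) = Mul(437, Pow(Add(-8, Mul(2, Pow(Pow(Add(11, Pow(19, 2)), Rational(1, 2)), 2)), Mul(236, Pow(Add(11, Pow(19, 2)), Rational(1, 2)))), -1)) = Mul(437, Pow(Add(-8, Mul(2, Pow(Pow(Add(11, 361), Rational(1, 2)), 2)), Mul(236, Pow(Add(11, 361), Rational(1, 2)))), -1)) = Mul(437, Pow(Add(-8, Mul(2, Pow(Pow(372, Rational(1, 2)), 2)), Mul(236, Pow(372, Rational(1, 2)))), -1)) = Mul(437, Pow(Add(-8, Mul(2, Pow(Mul(2, Pow(93, Rational(1, 2))), 2)), Mul(236, Mul(2, Pow(93, Rational(1, 2))))), -1)) = Mul(437, Pow(Add(-8, Mul(2, 372), Mul(472, Pow(93, Rational(1, 2)))), -1)) = Mul(437, Pow(Add(-8, 744, Mul(472, Pow(93, Rational(1, 2)))), -1)) = Mul(437, Pow(Add(736, Mul(472, Pow(93, Rational(1, 2)))), -1))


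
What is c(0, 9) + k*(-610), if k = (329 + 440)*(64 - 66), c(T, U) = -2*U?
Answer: 938162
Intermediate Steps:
k = -1538 (k = 769*(-2) = -1538)
c(0, 9) + k*(-610) = -2*9 - 1538*(-610) = -18 + 938180 = 938162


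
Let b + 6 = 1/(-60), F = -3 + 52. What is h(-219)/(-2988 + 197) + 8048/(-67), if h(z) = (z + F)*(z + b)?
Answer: -150149447/1121982 ≈ -133.83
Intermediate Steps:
F = 49
b = -361/60 (b = -6 + 1/(-60) = -6 - 1/60 = -361/60 ≈ -6.0167)
h(z) = (49 + z)*(-361/60 + z) (h(z) = (z + 49)*(z - 361/60) = (49 + z)*(-361/60 + z))
h(-219)/(-2988 + 197) + 8048/(-67) = (-17689/60 + (-219)**2 + (2579/60)*(-219))/(-2988 + 197) + 8048/(-67) = (-17689/60 + 47961 - 188267/20)/(-2791) + 8048*(-1/67) = (229517/6)*(-1/2791) - 8048/67 = -229517/16746 - 8048/67 = -150149447/1121982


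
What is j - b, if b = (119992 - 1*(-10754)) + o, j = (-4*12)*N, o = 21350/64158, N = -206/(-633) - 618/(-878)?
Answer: -388652436545245/2971445691 ≈ -1.3080e+5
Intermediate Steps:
N = 286031/277887 (N = -206*(-1/633) - 618*(-1/878) = 206/633 + 309/439 = 286031/277887 ≈ 1.0293)
o = 10675/32079 (o = 21350*(1/64158) = 10675/32079 ≈ 0.33277)
j = -4576496/92629 (j = -4*12*(286031/277887) = -48*286031/277887 = -4576496/92629 ≈ -49.407)
b = 4194211609/32079 (b = (119992 - 1*(-10754)) + 10675/32079 = (119992 + 10754) + 10675/32079 = 130746 + 10675/32079 = 4194211609/32079 ≈ 1.3075e+5)
j - b = -4576496/92629 - 1*4194211609/32079 = -4576496/92629 - 4194211609/32079 = -388652436545245/2971445691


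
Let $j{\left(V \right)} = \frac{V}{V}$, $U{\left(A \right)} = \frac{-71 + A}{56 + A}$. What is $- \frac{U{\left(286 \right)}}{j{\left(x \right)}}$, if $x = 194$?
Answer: $- \frac{215}{342} \approx -0.62865$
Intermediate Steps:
$U{\left(A \right)} = \frac{-71 + A}{56 + A}$
$j{\left(V \right)} = 1$
$- \frac{U{\left(286 \right)}}{j{\left(x \right)}} = - \frac{\frac{1}{56 + 286} \left(-71 + 286\right)}{1} = - \frac{1}{342} \cdot 215 \cdot 1 = - \frac{215 \cdot 1}{342} = \left(-1\right) \frac{215}{342} = - \frac{215}{342}$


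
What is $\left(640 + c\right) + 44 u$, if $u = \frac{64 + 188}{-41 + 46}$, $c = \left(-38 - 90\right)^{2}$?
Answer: $\frac{96208}{5} \approx 19242.0$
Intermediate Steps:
$c = 16384$ ($c = \left(-128\right)^{2} = 16384$)
$u = \frac{252}{5} \approx 50.4$
$\left(640 + c\right) + 44 u = \left(640 + 16384\right) + 44 \cdot \frac{252}{5} = 17024 + \frac{11088}{5} = \frac{96208}{5}$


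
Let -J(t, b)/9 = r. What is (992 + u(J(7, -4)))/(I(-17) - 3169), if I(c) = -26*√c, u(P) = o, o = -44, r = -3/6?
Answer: -1001404/3351351 + 8216*I*√17/3351351 ≈ -0.29881 + 0.010108*I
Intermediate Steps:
r = -½ (r = -3*⅙ = -½ ≈ -0.50000)
J(t, b) = 9/2 (J(t, b) = -9*(-½) = 9/2)
u(P) = -44
(992 + u(J(7, -4)))/(I(-17) - 3169) = (992 - 44)/(-26*I*√17 - 3169) = 948/(-26*I*√17 - 3169) = 948/(-3169 - 26*I*√17)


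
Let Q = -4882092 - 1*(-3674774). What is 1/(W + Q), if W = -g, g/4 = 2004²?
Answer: -1/17271382 ≈ -5.7899e-8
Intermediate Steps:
Q = -1207318 (Q = -4882092 + 3674774 = -1207318)
g = 16064064 (g = 4*2004² = 4*4016016 = 16064064)
W = -16064064 (W = -1*16064064 = -16064064)
1/(W + Q) = 1/(-16064064 - 1207318) = 1/(-17271382) = -1/17271382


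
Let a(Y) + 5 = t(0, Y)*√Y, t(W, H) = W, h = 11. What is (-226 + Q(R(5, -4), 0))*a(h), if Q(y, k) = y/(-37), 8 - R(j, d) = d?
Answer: 41870/37 ≈ 1131.6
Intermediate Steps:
R(j, d) = 8 - d
Q(y, k) = -y/37 (Q(y, k) = y*(-1/37) = -y/37)
a(Y) = -5 (a(Y) = -5 + 0*√Y = -5 + 0 = -5)
(-226 + Q(R(5, -4), 0))*a(h) = (-226 - (8 - 1*(-4))/37)*(-5) = (-226 - (8 + 4)/37)*(-5) = (-226 - 1/37*12)*(-5) = (-226 - 12/37)*(-5) = -8374/37*(-5) = 41870/37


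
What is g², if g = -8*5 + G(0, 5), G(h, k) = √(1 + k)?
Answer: (40 - √6)² ≈ 1410.0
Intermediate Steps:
g = -40 + √6 (g = -8*5 + √(1 + 5) = -40 + √6 ≈ -37.551)
g² = (-40 + √6)²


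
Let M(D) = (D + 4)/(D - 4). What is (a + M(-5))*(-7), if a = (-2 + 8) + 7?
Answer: -826/9 ≈ -91.778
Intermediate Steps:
M(D) = (4 + D)/(-4 + D)
a = 13 (a = 6 + 7 = 13)
(a + M(-5))*(-7) = (13 + (4 - 5)/(-4 - 5))*(-7) = (13 - 1/(-9))*(-7) = (13 - 1/9*(-1))*(-7) = (13 + 1/9)*(-7) = (118/9)*(-7) = -826/9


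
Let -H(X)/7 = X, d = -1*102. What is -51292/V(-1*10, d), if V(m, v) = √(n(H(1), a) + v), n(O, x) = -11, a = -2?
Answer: 51292*I*√113/113 ≈ 4825.1*I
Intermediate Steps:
d = -102
H(X) = -7*X
V(m, v) = √(-11 + v)
-51292/V(-1*10, d) = -51292/√(-11 - 102) = -51292*(-I*√113/113) = -(-51292)*I*√113/113 = 51292*I*√113/113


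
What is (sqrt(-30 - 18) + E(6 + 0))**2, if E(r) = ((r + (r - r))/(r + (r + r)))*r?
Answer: -44 + 16*I*sqrt(3) ≈ -44.0 + 27.713*I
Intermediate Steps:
E(r) = r/3 (E(r) = ((r + 0)/(r + 2*r))*r = (r/((3*r)))*r = (r*(1/(3*r)))*r = r/3)
(sqrt(-30 - 18) + E(6 + 0))**2 = (sqrt(-30 - 18) + (6 + 0)/3)**2 = (sqrt(-48) + (1/3)*6)**2 = (4*I*sqrt(3) + 2)**2 = (2 + 4*I*sqrt(3))**2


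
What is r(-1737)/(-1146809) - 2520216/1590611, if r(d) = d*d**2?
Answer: 8333219795459139/1824127010299 ≈ 4568.3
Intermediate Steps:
r(d) = d**3
r(-1737)/(-1146809) - 2520216/1590611 = (-1737)**3/(-1146809) - 2520216/1590611 = -5240822553*(-1/1146809) - 2520216*1/1590611 = 5240822553/1146809 - 2520216/1590611 = 8333219795459139/1824127010299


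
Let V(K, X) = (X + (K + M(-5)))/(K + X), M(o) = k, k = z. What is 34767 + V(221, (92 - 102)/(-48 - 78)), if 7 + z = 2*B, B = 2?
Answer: 484248515/13928 ≈ 34768.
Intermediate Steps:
z = -3 (z = -7 + 2*2 = -7 + 4 = -3)
k = -3
M(o) = -3
V(K, X) = (-3 + K + X)/(K + X) (V(K, X) = (X + (K - 3))/(K + X) = (X + (-3 + K))/(K + X) = (-3 + K + X)/(K + X))
34767 + V(221, (92 - 102)/(-48 - 78)) = 34767 + (-3 + 221 + (92 - 102)/(-48 - 78))/(221 + (92 - 102)/(-48 - 78)) = 34767 + (-3 + 221 - 10/(-126))/(221 - 10/(-126)) = 34767 + (-3 + 221 - 10*(-1/126))/(221 - 10*(-1/126)) = 34767 + (-3 + 221 + 5/63)/(221 + 5/63) = 34767 + (13739/63)/(13928/63) = 34767 + (63/13928)*(13739/63) = 34767 + 13739/13928 = 484248515/13928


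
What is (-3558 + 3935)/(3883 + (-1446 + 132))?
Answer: 377/2569 ≈ 0.14675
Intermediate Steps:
(-3558 + 3935)/(3883 + (-1446 + 132)) = 377/(3883 - 1314) = 377/2569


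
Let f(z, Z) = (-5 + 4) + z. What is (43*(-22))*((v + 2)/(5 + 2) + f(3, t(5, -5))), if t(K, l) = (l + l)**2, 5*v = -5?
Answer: -14190/7 ≈ -2027.1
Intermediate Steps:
v = -1 (v = (1/5)*(-5) = -1)
t(K, l) = 4*l**2 (t(K, l) = (2*l)**2 = 4*l**2)
f(z, Z) = -1 + z
(43*(-22))*((v + 2)/(5 + 2) + f(3, t(5, -5))) = (43*(-22))*((-1 + 2)/(5 + 2) + (-1 + 3)) = -946*(1/7 + 2) = -946*15/7 = -14190/7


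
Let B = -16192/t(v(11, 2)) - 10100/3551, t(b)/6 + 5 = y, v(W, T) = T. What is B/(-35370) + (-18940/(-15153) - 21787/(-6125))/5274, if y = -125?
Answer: 3596144530269569/8880377273387187750 ≈ 0.00040495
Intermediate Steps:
t(b) = -780 (t(b) = -30 + 6*(-125) = -30 - 750 = -780)
B = 12404948/692445 (B = -16192/(-780) - 10100/3551 = -16192*(-1/780) - 10100*1/3551 = 4048/195 - 10100/3551 = 12404948/692445 ≈ 17.915)
B/(-35370) + (-18940/(-15153) - 21787/(-6125))/5274 = (12404948/692445)/(-35370) + (-18940/(-15153) - 21787/(-6125))/5274 = (12404948/692445)*(-1/35370) + (-18940*(-1/15153) - 21787*(-1/6125))*(1/5274) = -6202474/12245889825 + (18940/15153 + 21787/6125)*(1/5274) = -6202474/12245889825 + (446145911/92812125)*(1/5274) = -6202474/12245889825 + 446145911/489491147250 = 3596144530269569/8880377273387187750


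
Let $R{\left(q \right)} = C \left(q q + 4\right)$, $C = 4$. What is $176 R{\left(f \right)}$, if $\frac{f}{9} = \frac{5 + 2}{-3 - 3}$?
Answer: $80432$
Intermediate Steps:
$f = - \frac{21}{2}$ ($f = 9 \frac{5 + 2}{-3 - 3} = 9 \frac{7}{-6} = 9 \cdot 7 \left(- \frac{1}{6}\right) = 9 \left(- \frac{7}{6}\right) = - \frac{21}{2} \approx -10.5$)
$R{\left(q \right)} = 16 + 4 q^{2}$ ($R{\left(q \right)} = 4 \left(q q + 4\right) = 4 \left(q^{2} + 4\right) = 4 \left(4 + q^{2}\right) = 16 + 4 q^{2}$)
$176 R{\left(f \right)} = 176 \left(16 + 4 \left(- \frac{21}{2}\right)^{2}\right) = 176 \left(16 + 4 \cdot \frac{441}{4}\right) = 176 \left(16 + 441\right) = 176 \cdot 457 = 80432$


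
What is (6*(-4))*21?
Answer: -504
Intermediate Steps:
(6*(-4))*21 = -24*21 = -504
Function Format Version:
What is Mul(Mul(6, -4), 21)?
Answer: -504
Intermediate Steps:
Mul(Mul(6, -4), 21) = Mul(-24, 21) = -504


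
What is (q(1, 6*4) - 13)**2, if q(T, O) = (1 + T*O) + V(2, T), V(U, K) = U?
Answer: 196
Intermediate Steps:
q(T, O) = 3 + O*T (q(T, O) = (1 + T*O) + 2 = (1 + O*T) + 2 = 3 + O*T)
(q(1, 6*4) - 13)**2 = ((3 + (6*4)*1) - 13)**2 = ((3 + 24*1) - 13)**2 = ((3 + 24) - 13)**2 = (27 - 13)**2 = 14**2 = 196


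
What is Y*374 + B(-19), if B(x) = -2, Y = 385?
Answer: 143988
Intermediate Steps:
Y*374 + B(-19) = 385*374 - 2 = 143990 - 2 = 143988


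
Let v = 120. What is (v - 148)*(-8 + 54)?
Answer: -1288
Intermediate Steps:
(v - 148)*(-8 + 54) = (120 - 148)*(-8 + 54) = -28*46 = -1288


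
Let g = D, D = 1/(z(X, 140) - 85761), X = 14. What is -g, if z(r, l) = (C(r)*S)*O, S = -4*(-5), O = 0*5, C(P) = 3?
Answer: 1/85761 ≈ 1.1660e-5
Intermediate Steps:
O = 0
S = 20
z(r, l) = 0 (z(r, l) = (3*20)*0 = 60*0 = 0)
D = -1/85761 (D = 1/(0 - 85761) = 1/(-85761) = -1/85761 ≈ -1.1660e-5)
g = -1/85761 ≈ -1.1660e-5
-g = -1*(-1/85761) = 1/85761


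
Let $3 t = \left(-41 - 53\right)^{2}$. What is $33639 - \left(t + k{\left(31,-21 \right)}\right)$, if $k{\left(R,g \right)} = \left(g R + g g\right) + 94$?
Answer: $\frac{92429}{3} \approx 30810.0$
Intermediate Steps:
$k{\left(R,g \right)} = 94 + g^{2} + R g$ ($k{\left(R,g \right)} = \left(R g + g^{2}\right) + 94 = \left(g^{2} + R g\right) + 94 = 94 + g^{2} + R g$)
$t = \frac{8836}{3}$ ($t = \frac{\left(-41 - 53\right)^{2}}{3} = \frac{\left(-94\right)^{2}}{3} = \frac{1}{3} \cdot 8836 = \frac{8836}{3} \approx 2945.3$)
$33639 - \left(t + k{\left(31,-21 \right)}\right) = 33639 - \left(\frac{8836}{3} + \left(94 + \left(-21\right)^{2} + 31 \left(-21\right)\right)\right) = 33639 - \left(\frac{8836}{3} + \left(94 + 441 - 651\right)\right) = 33639 - \left(\frac{8836}{3} - 116\right) = 33639 - \frac{8488}{3} = \frac{92429}{3}$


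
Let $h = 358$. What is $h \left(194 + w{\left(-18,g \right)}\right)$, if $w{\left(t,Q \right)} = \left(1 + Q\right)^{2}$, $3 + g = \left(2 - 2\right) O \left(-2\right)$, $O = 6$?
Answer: $70884$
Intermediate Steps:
$g = -3$ ($g = -3 + \left(2 - 2\right) 6 \left(-2\right) = -3 + 0 \cdot 6 \left(-2\right) = -3 + 0 \left(-2\right) = -3 + 0 = -3$)
$h \left(194 + w{\left(-18,g \right)}\right) = 358 \left(194 + \left(1 - 3\right)^{2}\right) = 358 \left(194 + \left(-2\right)^{2}\right) = 358 \left(194 + 4\right) = 358 \cdot 198 = 70884$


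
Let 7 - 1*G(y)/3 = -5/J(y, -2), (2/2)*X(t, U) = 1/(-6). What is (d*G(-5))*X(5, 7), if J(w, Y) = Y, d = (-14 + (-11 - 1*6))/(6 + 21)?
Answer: 31/12 ≈ 2.5833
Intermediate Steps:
d = -31/27 (d = (-14 + (-11 - 6))/27 = (-14 - 17)*(1/27) = -31*1/27 = -31/27 ≈ -1.1481)
X(t, U) = -⅙ (X(t, U) = 1/(-6) = -⅙)
G(y) = 27/2 (G(y) = 21 - (-15)/(-2) = 21 - (-15)*(-1)/2 = 21 - 3*5/2 = 21 - 15/2 = 27/2)
(d*G(-5))*X(5, 7) = -31/27*27/2*(-⅙) = -31/2*(-⅙) = 31/12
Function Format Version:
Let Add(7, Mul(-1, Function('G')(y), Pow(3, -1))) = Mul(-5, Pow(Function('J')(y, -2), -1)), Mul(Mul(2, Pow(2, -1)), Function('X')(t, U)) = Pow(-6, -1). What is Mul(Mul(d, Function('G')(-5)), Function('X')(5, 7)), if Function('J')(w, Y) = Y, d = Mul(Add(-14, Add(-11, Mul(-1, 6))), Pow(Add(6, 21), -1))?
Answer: Rational(31, 12) ≈ 2.5833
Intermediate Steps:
d = Rational(-31, 27) (d = Mul(Add(-14, Add(-11, -6)), Pow(27, -1)) = Mul(Add(-14, -17), Rational(1, 27)) = Mul(-31, Rational(1, 27)) = Rational(-31, 27) ≈ -1.1481)
Function('X')(t, U) = Rational(-1, 6) (Function('X')(t, U) = Pow(-6, -1) = Rational(-1, 6))
Function('G')(y) = Rational(27, 2) (Function('G')(y) = Add(21, Mul(-3, Mul(-5, Pow(-2, -1)))) = Add(21, Mul(-3, Mul(-5, Rational(-1, 2)))) = Add(21, Mul(-3, Rational(5, 2))) = Add(21, Rational(-15, 2)) = Rational(27, 2))
Mul(Mul(d, Function('G')(-5)), Function('X')(5, 7)) = Mul(Mul(Rational(-31, 27), Rational(27, 2)), Rational(-1, 6)) = Mul(Rational(-31, 2), Rational(-1, 6)) = Rational(31, 12)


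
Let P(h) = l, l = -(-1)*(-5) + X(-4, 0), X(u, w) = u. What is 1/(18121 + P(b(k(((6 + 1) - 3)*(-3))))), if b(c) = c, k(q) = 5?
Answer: 1/18112 ≈ 5.5212e-5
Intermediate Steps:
l = -9 (l = -(-1)*(-5) - 4 = -1*5 - 4 = -5 - 4 = -9)
P(h) = -9
1/(18121 + P(b(k(((6 + 1) - 3)*(-3))))) = 1/(18121 - 9) = 1/18112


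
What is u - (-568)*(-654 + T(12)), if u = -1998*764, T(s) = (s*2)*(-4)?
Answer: -1952472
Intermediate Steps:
T(s) = -8*s (T(s) = (2*s)*(-4) = -8*s)
u = -1526472
u - (-568)*(-654 + T(12)) = -1526472 - (-568)*(-654 - 8*12) = -1526472 - (-568)*(-654 - 96) = -1526472 - (-568)*(-750) = -1526472 - 1*426000 = -1526472 - 426000 = -1952472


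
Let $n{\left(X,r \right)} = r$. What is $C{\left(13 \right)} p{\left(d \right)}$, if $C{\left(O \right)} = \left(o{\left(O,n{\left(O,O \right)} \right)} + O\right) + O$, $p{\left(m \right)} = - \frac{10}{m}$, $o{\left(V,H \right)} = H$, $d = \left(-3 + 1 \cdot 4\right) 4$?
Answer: $- \frac{195}{2} \approx -97.5$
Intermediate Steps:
$d = 4$ ($d = \left(-3 + 4\right) 4 = 1 \cdot 4 = 4$)
$C{\left(O \right)} = 3 O$ ($C{\left(O \right)} = \left(O + O\right) + O = 2 O + O = 3 O$)
$C{\left(13 \right)} p{\left(d \right)} = 3 \cdot 13 \left(- \frac{10}{4}\right) = 39 \left(\left(-10\right) \frac{1}{4}\right) = 39 \left(- \frac{5}{2}\right) = - \frac{195}{2}$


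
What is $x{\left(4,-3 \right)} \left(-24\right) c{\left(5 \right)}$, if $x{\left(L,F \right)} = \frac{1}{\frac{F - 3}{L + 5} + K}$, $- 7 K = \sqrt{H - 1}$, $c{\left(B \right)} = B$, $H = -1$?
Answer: $\frac{17640}{107} - \frac{3780 i \sqrt{2}}{107} \approx 164.86 - 49.96 i$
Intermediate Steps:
$K = - \frac{i \sqrt{2}}{7}$ ($K = - \frac{\sqrt{-1 - 1}}{7} = - \frac{\sqrt{-2}}{7} = - \frac{i \sqrt{2}}{7} \approx - 0.20203 i$)
$x{\left(L,F \right)} = \frac{1}{\frac{-3 + F}{5 + L} - \frac{i \sqrt{2}}{7}}$ ($x{\left(L,F \right)} = \frac{1}{\frac{F - 3}{L + 5} - \frac{i \sqrt{2}}{7}} = \frac{1}{\frac{-3 + F}{5 + L} - \frac{i \sqrt{2}}{7}}$)
$x{\left(4,-3 \right)} \left(-24\right) c{\left(5 \right)} = \frac{7 \left(5 + 4\right)}{-21 + 7 \left(-3\right) - 5 i \sqrt{2} - i 4 \sqrt{2}} \left(-24\right) 5 = 7 \frac{1}{-21 - 21 - 5 i \sqrt{2} - 4 i \sqrt{2}} \cdot 9 \left(-24\right) 5 = 7 \frac{1}{-42 - 9 i \sqrt{2}} \cdot 9 \left(-24\right) 5 = \frac{63}{-42 - 9 i \sqrt{2}} \left(-24\right) 5 = - \frac{1512}{-42 - 9 i \sqrt{2}} \cdot 5 = - \frac{7560}{-42 - 9 i \sqrt{2}}$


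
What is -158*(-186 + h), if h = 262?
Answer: -12008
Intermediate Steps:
-158*(-186 + h) = -158*(-186 + 262) = -158*76 = -12008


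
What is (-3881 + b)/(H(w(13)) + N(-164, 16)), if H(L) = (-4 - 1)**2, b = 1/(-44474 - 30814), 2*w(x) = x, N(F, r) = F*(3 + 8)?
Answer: 292192729/133937352 ≈ 2.1816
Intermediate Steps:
N(F, r) = 11*F (N(F, r) = F*11 = 11*F)
w(x) = x/2
b = -1/75288 (b = 1/(-75288) = -1/75288 ≈ -1.3282e-5)
H(L) = 25 (H(L) = (-5)**2 = 25)
(-3881 + b)/(H(w(13)) + N(-164, 16)) = (-3881 - 1/75288)/(25 + 11*(-164)) = -292192729/(75288*(25 - 1804)) = -292192729/75288/(-1779) = -292192729/75288*(-1/1779) = 292192729/133937352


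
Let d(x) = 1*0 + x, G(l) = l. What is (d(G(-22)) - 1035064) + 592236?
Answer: -442850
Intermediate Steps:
d(x) = x (d(x) = 0 + x = x)
(d(G(-22)) - 1035064) + 592236 = (-22 - 1035064) + 592236 = -1035086 + 592236 = -442850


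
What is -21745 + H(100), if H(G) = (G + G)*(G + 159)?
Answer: 30055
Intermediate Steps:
H(G) = 2*G*(159 + G) (H(G) = (2*G)*(159 + G) = 2*G*(159 + G))
-21745 + H(100) = -21745 + 2*100*(159 + 100) = -21745 + 2*100*259 = -21745 + 51800 = 30055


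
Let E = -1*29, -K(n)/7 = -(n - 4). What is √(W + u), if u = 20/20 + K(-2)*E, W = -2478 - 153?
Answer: 2*I*√353 ≈ 37.577*I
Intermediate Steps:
K(n) = -28 + 7*n (K(n) = -(-7)*(n - 4) = -(-7)*(-4 + n) = -7*(4 - n) = -28 + 7*n)
E = -29
W = -2631
u = 1219 (u = 20/20 + (-28 + 7*(-2))*(-29) = 20*(1/20) + (-28 - 14)*(-29) = 1 - 42*(-29) = 1 + 1218 = 1219)
√(W + u) = √(-2631 + 1219) = √(-1412) = 2*I*√353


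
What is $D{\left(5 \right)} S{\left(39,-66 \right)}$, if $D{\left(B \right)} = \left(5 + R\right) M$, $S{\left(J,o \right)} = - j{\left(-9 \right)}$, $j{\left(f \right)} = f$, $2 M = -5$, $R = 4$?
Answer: $- \frac{405}{2} \approx -202.5$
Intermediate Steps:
$M = - \frac{5}{2}$ ($M = \frac{1}{2} \left(-5\right) = - \frac{5}{2} \approx -2.5$)
$S{\left(J,o \right)} = 9$ ($S{\left(J,o \right)} = \left(-1\right) \left(-9\right) = 9$)
$D{\left(B \right)} = - \frac{45}{2}$ ($D{\left(B \right)} = \left(5 + 4\right) \left(- \frac{5}{2}\right) = 9 \left(- \frac{5}{2}\right) = - \frac{45}{2}$)
$D{\left(5 \right)} S{\left(39,-66 \right)} = \left(- \frac{45}{2}\right) 9 = - \frac{405}{2}$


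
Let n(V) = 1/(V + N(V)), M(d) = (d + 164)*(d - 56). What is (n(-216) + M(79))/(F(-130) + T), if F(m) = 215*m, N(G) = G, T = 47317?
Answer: 2414447/8366544 ≈ 0.28858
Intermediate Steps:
M(d) = (-56 + d)*(164 + d) (M(d) = (164 + d)*(-56 + d) = (-56 + d)*(164 + d))
n(V) = 1/(2*V) (n(V) = 1/(V + V) = 1/(2*V))
(n(-216) + M(79))/(F(-130) + T) = ((½)/(-216) + (-9184 + 79² + 108*79))/(215*(-130) + 47317) = ((½)*(-1/216) + (-9184 + 6241 + 8532))/(-27950 + 47317) = (-1/432 + 5589)/19367 = (2414447/432)*(1/19367) = 2414447/8366544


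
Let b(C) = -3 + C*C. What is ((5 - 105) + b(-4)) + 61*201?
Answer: 12174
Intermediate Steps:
b(C) = -3 + C²
((5 - 105) + b(-4)) + 61*201 = ((5 - 105) + (-3 + (-4)²)) + 61*201 = (-100 + (-3 + 16)) + 12261 = (-100 + 13) + 12261 = -87 + 12261 = 12174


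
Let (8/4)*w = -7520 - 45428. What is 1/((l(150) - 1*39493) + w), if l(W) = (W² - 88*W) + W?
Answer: -1/56517 ≈ -1.7694e-5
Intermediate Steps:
w = -26474 (w = (-7520 - 45428)/2 = (½)*(-52948) = -26474)
l(W) = W² - 87*W
1/((l(150) - 1*39493) + w) = 1/((150*(-87 + 150) - 1*39493) - 26474) = 1/((150*63 - 39493) - 26474) = 1/((9450 - 39493) - 26474) = 1/(-30043 - 26474) = 1/(-56517) = -1/56517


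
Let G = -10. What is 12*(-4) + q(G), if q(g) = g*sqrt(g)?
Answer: -48 - 10*I*sqrt(10) ≈ -48.0 - 31.623*I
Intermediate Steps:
q(g) = g**(3/2)
12*(-4) + q(G) = 12*(-4) + (-10)**(3/2) = -48 - 10*I*sqrt(10)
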